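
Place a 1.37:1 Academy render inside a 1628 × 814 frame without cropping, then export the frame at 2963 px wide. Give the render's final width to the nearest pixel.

2030 px

At 1628×814 the render is height-limited, so width = 814 × 1.370 ≈ 1115.18 px.
The frame scales by 2963/1628 = 1.8200; 1115.18 × 1.8200 ≈ 2029.65 px.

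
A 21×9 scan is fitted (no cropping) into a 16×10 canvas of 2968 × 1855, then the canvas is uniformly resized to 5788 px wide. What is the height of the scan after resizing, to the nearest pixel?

At 2968×1855 the scan is width-limited, so height = 2968 × 9/21 ≈ 1272.00 px.
Resizing to 5788 px wide multiplies everything by 1.9501: 1272.00 → 2480.57 px.

2481 px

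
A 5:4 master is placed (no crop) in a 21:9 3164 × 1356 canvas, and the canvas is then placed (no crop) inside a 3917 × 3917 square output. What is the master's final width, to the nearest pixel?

2098 px

First fit — 5:4 into 3164×1356 spans the height: 1695.00 × 1356.00.
The 21:9 canvas is width-limited in 3917×3917, giving 3917.00 × 1678.71; scale factor 1.2380.
Applying the same ×1.2380: 1695.00 → 2098.39.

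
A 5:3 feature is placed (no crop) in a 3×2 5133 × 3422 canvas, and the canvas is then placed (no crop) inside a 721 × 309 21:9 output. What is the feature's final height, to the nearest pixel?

Inside the 5133×3422 canvas the feature is width-limited at 5133.00 × 3079.80.
Second fit — the 3×2 canvas into 721×309 spans the height: 463.50 × 309.00 (×0.0903 from 5133×3422).
So the feature's height is 3079.80 × 0.0903 ≈ 278.10.

278 px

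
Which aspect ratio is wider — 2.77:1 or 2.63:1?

2.77 and 2.63; 2.77 > 2.63.

2.77:1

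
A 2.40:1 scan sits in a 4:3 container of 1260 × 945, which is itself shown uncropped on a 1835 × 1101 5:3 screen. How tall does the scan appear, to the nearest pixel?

2.40:1 in 1260×945: fills the width, so the scan is 1260.00 × 525.00.
Second fit — the 4:3 canvas into 1835×1101 spans the height: 1468.00 × 1101.00 (×1.1651 from 1260×945).
The scan scales with it: height 525.00 × 1.1651 ≈ 611.67.

612 px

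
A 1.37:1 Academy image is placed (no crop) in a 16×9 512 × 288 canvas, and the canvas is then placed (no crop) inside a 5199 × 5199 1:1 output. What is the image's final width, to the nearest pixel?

4006 px

1.37:1 Academy in 512×288: fills the height, so the image is 394.56 × 288.00.
The 16×9 canvas is width-limited in 5199×5199, giving 5199.00 × 2924.44; scale factor 10.1543.
The image scales with it: width 394.56 × 10.1543 ≈ 4006.48.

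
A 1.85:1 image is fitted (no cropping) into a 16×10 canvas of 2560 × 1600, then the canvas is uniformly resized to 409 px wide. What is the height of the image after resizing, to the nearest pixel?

Fitted into 2560×1600, the image spans the width; its height is 2560 / 1.850 ≈ 1383.78 px.
The frame scales by 409/2560 = 0.1598; 1383.78 × 0.1598 ≈ 221.08 px.

221 px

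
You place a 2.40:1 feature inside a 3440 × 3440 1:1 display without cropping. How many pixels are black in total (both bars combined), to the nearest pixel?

6902933 pixels

2.40:1 is wider than 1:1, so it spans the full width.
The feature is 3440 / 2.400 ≈ 1433.3333 px tall.
Black = 3440 − 1433.3333 = 2006.6667 px.
Across the 3440-px span: 2006.6667 × 3440 ≈ 6902933 px.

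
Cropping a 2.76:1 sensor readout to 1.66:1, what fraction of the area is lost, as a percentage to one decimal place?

Going from 2.76:1 to 1.66:1 means cutting width while keeping height.
(1.660)/(2.760) ≈ 0.601 of the area survives, leaving 39.86% discarded.

39.9%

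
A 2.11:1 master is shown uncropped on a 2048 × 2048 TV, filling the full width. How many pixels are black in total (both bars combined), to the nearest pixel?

That makes the image 970.6161 px tall (2048 / 2.110).
2048 − 970.6161 = 1077.3839 px of bars.
That's 1077.3839 × 2048 ≈ 2206482 black pixels.

2206482 pixels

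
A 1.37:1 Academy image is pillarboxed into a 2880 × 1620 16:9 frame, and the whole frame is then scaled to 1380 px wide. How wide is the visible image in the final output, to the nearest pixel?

At 2880×1620 the image is height-limited, so width = 1620 × 1.370 ≈ 2219.40 px.
Scaling 2880 → 1380 is ×0.4792, so the width becomes 2219.40 × 0.4792 ≈ 1063.46 px.

1063 px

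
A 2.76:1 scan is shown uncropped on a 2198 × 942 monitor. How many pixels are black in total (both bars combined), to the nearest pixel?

320080 pixels

Since 2.760 > 2.333, the scan is width-limited.
The scan is 2198 / 2.760 ≈ 796.3768 px tall.
Black = 942 − 796.3768 = 145.6232 px.
Bar area = 145.6232 × 2198 ≈ 320080 px.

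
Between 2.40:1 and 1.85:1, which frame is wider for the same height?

2.4 and 1.85; 2.4 > 1.85.

2.40:1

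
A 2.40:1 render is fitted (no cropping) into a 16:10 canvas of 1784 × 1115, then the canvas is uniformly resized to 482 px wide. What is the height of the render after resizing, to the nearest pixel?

Fitted into 1784×1115, the render spans the width; its height is 1784 / 2.400 ≈ 743.33 px.
Resizing to 482 px wide multiplies everything by 0.2702: 743.33 → 200.83 px.

201 px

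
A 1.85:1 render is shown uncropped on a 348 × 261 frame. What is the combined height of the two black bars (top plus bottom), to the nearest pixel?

73 px

Since 1.850 > 1.333, the render is width-limited.
That makes the image 188.11 px tall (348 / 1.850).
Leftover height: 261 − 188.11 = 72.89 px.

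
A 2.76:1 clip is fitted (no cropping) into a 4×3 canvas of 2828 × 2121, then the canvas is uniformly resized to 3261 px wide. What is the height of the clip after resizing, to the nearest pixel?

1182 px

In the 2828×2121 frame the clip fills the width: height = 2828 / 2.760 ≈ 1024.64 px.
Scaling 2828 → 3261 is ×1.1531, so the height becomes 1024.64 × 1.1531 ≈ 1181.52 px.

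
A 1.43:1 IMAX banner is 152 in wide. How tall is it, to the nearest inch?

106 in

Height = 152 / 1.430 = 106.29.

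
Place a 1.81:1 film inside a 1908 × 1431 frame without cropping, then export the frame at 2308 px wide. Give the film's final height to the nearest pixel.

At 1908×1431 the film is width-limited, so height = 1908 / 1.810 ≈ 1054.14 px.
Resizing to 2308 px wide multiplies everything by 1.2096: 1054.14 → 1275.14 px.

1275 px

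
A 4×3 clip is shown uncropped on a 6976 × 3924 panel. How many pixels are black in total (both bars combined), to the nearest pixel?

6843456 pixels

4×3 (1.333) < 16×9 (1.778), so the clip fills the height.
That makes the image 5232.0000 px wide (3924 × 4/3).
Leftover width: 6976 − 5232.0000 = 1744.0000 px.
That's 1744.0000 × 3924 ≈ 6843456 black pixels.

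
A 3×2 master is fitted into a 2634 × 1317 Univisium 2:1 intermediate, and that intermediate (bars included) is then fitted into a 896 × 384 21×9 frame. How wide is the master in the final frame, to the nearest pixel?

3×2 in 2634×1317: fills the height, so the master is 1975.50 × 1317.00.
The Univisium 2:1 canvas is height-limited in 896×384, giving 768.00 × 384.00; scale factor 0.2916.
So the master's width is 1975.50 × 0.2916 ≈ 576.00.

576 px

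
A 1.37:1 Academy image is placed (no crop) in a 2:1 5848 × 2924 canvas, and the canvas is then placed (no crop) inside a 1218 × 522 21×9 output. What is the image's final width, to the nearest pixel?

1.37:1 Academy in 5848×2924: fills the height, so the image is 4005.88 × 2924.00.
2:1 in 1218×522: fills the height, so the intermediate becomes 1044.00 × 522.00 — a scale of ×0.1785.
Applying the same ×0.1785: 4005.88 → 715.14.

715 px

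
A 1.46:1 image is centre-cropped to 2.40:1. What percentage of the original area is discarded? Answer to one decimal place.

2.40:1 is wider than 1.46:1, so the crop keeps the full width and trims the height.
(1.460)/(2.400) ≈ 0.608 of the area survives, leaving 39.17% discarded.

39.2%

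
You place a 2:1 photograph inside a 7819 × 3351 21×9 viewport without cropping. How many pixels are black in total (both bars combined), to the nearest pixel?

3743067 pixels

2:1 is narrower than 21×9, so it spans the full height.
That makes the image 6702.0000 px wide (3351 × 2/1).
Leftover width: 7819 − 6702.0000 = 1117.0000 px.
Across the 3351-px span: 1117.0000 × 3351 ≈ 3743067 px.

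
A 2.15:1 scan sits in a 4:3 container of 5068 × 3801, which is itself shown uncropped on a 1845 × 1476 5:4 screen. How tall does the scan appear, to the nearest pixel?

858 px

Inside the 5068×3801 canvas the scan is width-limited at 5068.00 × 2357.21.
Second fit — the 4:3 canvas into 1845×1476 spans the width: 1845.00 × 1383.75 (×0.3640 from 5068×3801).
So the scan's height is 2357.21 × 0.3640 ≈ 858.14.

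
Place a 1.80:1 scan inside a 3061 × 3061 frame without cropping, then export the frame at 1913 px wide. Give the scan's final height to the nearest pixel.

1063 px

At 3061×3061 the scan is width-limited, so height = 3061 / 1.800 ≈ 1700.56 px.
Resizing to 1913 px wide multiplies everything by 0.6250: 1700.56 → 1062.78 px.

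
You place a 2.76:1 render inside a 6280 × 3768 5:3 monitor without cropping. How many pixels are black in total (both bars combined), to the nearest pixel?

9373765 pixels

2.76:1 is wider than 5:3, so it spans the full width.
That makes the image 2275.3623 px tall (6280 / 2.760).
Leftover height: 3768 − 2275.3623 = 1492.6377 px.
Across the 6280-px span: 1492.6377 × 6280 ≈ 9373765 px.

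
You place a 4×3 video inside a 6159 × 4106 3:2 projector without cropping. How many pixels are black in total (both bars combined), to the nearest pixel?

4×3 is narrower than 3:2, so it spans the full height.
Content width = 4106 × 4/3 ≈ 5474.6667 px.
6159 − 5474.6667 = 684.3333 px of bars.
That's 684.3333 × 4106 ≈ 2809873 black pixels.

2809873 pixels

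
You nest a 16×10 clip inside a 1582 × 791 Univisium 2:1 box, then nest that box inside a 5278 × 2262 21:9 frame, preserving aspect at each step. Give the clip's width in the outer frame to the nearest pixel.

Inside the 1582×791 canvas the clip is height-limited at 1265.60 × 791.00.
Univisium 2:1 in 5278×2262: fills the height, so the intermediate becomes 4524.00 × 2262.00 — a scale of ×2.8597.
Applying the same ×2.8597: 1265.60 → 3619.20.

3619 px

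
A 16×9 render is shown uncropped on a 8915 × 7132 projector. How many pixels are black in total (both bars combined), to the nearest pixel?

18875841 pixels

Since 1.778 > 1.250, the render is width-limited.
Content height = 8915 × 9/16 ≈ 5014.6875 px.
Leftover height: 7132 − 5014.6875 = 2117.3125 px.
Bar area = 2117.3125 × 8915 ≈ 18875841 px.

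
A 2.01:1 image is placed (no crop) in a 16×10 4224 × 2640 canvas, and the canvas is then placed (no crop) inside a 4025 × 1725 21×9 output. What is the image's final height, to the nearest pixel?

1373 px

Inside the 4224×2640 canvas the image is width-limited at 4224.00 × 2101.49.
The 16×10 canvas is height-limited in 4025×1725, giving 2760.00 × 1725.00; scale factor 0.6534.
So the image's height is 2101.49 × 0.6534 ≈ 1373.13.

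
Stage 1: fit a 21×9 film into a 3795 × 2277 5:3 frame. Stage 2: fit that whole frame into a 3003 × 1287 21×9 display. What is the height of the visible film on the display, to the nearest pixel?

21×9 in 3795×2277: fills the width, so the film is 3795.00 × 1626.43.
The 5:3 canvas is height-limited in 3003×1287, giving 2145.00 × 1287.00; scale factor 0.5652.
The film scales with it: height 1626.43 × 0.5652 ≈ 919.29.

919 px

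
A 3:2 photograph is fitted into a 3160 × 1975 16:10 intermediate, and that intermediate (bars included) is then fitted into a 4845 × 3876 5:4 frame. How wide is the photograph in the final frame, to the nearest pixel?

4542 px

Inside the 3160×1975 canvas the photograph is height-limited at 2962.50 × 1975.00.
16:10 in 4845×3876: fills the width, so the intermediate becomes 4845.00 × 3028.12 — a scale of ×1.5332.
The photograph scales with it: width 2962.50 × 1.5332 ≈ 4542.19.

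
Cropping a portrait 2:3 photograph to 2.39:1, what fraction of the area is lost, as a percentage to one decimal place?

Going from portrait 2:3 to 2.39:1 means cutting height while keeping width.
Fraction kept = (0.667)/(2.390) ≈ 27.89%, so 72.11% is lost.

72.1%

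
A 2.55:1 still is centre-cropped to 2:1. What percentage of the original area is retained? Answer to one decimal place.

78.4%

Going from 2.55:1 to 2:1 means cutting width while keeping height.
Fraction kept = (2.000)/(2.550) ≈ 78.43%.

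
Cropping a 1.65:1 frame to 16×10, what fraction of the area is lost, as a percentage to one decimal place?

Going from 1.65:1 to 16×10 means cutting width while keeping height.
Area ratio = (1.600)/(1.650) = 96.97%; the remaining 3.03% is cropped out.

3.0%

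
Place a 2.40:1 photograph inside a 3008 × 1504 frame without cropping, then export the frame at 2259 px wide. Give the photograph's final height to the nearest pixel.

At 3008×1504 the photograph is width-limited, so height = 3008 / 2.400 ≈ 1253.33 px.
The frame scales by 2259/3008 = 0.7510; 1253.33 × 0.7510 ≈ 941.25 px.

941 px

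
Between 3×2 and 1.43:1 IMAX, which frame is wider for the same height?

3×2 = 1.5 and 1.43; 1.5 > 1.43.

3×2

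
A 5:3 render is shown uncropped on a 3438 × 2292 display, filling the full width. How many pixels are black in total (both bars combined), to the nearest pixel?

The render is 3438 × 3/5 ≈ 2062.8000 px tall.
Leftover height: 2292 − 2062.8000 = 229.2000 px.
Across the 3438-px span: 229.2000 × 3438 ≈ 787990 px.

787990 pixels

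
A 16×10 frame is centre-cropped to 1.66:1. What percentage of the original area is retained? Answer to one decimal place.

96.4%

The width stays; only height is cut (since 1.66:1 is wider than 16×10).
(1.600)/(1.660) ≈ 0.964 of the area survives.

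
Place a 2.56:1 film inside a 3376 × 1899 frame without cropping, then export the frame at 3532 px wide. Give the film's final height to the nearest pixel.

1380 px

Fitted into 3376×1899, the film spans the width; its height is 3376 / 2.560 ≈ 1318.75 px.
Scaling 3376 → 3532 is ×1.0462, so the height becomes 1318.75 × 1.0462 ≈ 1379.69 px.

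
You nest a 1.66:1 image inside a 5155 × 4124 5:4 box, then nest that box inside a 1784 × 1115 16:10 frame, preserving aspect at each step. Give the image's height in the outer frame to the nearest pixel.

840 px

First fit — 1.66:1 into 5155×4124 spans the width: 5155.00 × 3105.42.
The 5:4 canvas is height-limited in 1784×1115, giving 1393.75 × 1115.00; scale factor 0.2704.
Applying the same ×0.2704: 3105.42 → 839.61.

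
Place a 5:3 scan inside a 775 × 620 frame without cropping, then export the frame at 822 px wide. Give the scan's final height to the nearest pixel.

493 px

Fitted into 775×620, the scan spans the width; its height is 775 × 3/5 ≈ 465.00 px.
The frame scales by 822/775 = 1.0606; 465.00 × 1.0606 ≈ 493.20 px.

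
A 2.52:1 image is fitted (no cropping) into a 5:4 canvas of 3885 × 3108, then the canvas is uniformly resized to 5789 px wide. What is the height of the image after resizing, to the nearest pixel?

Fitted into 3885×3108, the image spans the width; its height is 3885 / 2.520 ≈ 1541.67 px.
Resizing to 5789 px wide multiplies everything by 1.4901: 1541.67 → 2297.22 px.

2297 px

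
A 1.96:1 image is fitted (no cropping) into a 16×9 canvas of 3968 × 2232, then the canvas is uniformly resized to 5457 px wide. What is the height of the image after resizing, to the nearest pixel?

Fitted into 3968×2232, the image spans the width; its height is 3968 / 1.960 ≈ 2024.49 px.
Scaling 3968 → 5457 is ×1.3753, so the height becomes 2024.49 × 1.3753 ≈ 2784.18 px.

2784 px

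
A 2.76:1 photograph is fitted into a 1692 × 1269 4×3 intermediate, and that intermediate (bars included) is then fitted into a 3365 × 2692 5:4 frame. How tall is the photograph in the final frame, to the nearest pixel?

1219 px

First fit — 2.76:1 into 1692×1269 spans the width: 1692.00 × 613.04.
4×3 in 3365×2692: fills the width, so the intermediate becomes 3365.00 × 2523.75 — a scale of ×1.9888.
Applying the same ×1.9888: 613.04 → 1219.20.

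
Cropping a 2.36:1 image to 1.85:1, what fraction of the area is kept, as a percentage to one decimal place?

Going from 2.36:1 to 1.85:1 means cutting width while keeping height.
Area ratio = (1.850)/(2.360) = 78.39% retained.

78.4%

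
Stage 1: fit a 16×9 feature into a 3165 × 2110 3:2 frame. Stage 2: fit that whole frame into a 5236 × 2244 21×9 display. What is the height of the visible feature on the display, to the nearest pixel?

16×9 in 3165×2110: fills the width, so the feature is 3165.00 × 1780.31.
Second fit — the 3:2 canvas into 5236×2244 spans the height: 3366.00 × 2244.00 (×1.0635 from 3165×2110).
The feature scales with it: height 1780.31 × 1.0635 ≈ 1893.38.

1893 px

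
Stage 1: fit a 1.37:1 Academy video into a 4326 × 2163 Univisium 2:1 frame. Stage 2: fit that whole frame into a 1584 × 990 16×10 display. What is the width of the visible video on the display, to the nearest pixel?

First fit — 1.37:1 Academy into 4326×2163 spans the height: 2963.31 × 2163.00.
Univisium 2:1 in 1584×990: fills the width, so the intermediate becomes 1584.00 × 792.00 — a scale of ×0.3662.
Applying the same ×0.3662: 2963.31 → 1085.04.

1085 px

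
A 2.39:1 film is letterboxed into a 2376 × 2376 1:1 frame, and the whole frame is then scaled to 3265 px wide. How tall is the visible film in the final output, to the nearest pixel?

In the 2376×2376 frame the film fills the width: height = 2376 / 2.390 ≈ 994.14 px.
The frame scales by 3265/2376 = 1.3742; 994.14 × 1.3742 ≈ 1366.11 px.

1366 px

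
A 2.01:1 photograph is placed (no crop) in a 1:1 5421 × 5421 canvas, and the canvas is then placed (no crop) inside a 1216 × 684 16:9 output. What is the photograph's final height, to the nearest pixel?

Inside the 5421×5421 canvas the photograph is width-limited at 5421.00 × 2697.01.
The 1:1 canvas is height-limited in 1216×684, giving 684.00 × 684.00; scale factor 0.1262.
Applying the same ×0.1262: 2697.01 → 340.30.

340 px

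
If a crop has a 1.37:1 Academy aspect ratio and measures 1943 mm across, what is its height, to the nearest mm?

1418 mm

At 1.37:1 Academy, 1943 / 1.370 ≈ 1418.25.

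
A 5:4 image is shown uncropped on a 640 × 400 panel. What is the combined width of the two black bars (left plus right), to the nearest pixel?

140 px

5:4 is narrower than 16×10, so it spans the full height.
The image is 400 × 5/4 ≈ 500.00 px wide.
Leftover width: 640 − 500.00 = 140.00 px.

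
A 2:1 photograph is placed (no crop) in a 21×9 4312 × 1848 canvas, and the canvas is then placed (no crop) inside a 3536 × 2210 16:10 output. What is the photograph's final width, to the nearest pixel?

2:1 in 4312×1848: fills the height, so the photograph is 3696.00 × 1848.00.
The 21×9 canvas is width-limited in 3536×2210, giving 3536.00 × 1515.43; scale factor 0.8200.
So the photograph's width is 3696.00 × 0.8200 ≈ 3030.86.

3031 px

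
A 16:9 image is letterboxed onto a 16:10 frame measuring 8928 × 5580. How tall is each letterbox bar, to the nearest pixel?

279 px

16:9 is wider than 16:10, so it spans the full width.
The image is 8928 × 9/16 ≈ 5022.00 px tall.
Leftover height: 5580 − 5022.00 = 558.00 px → 279.00 each side.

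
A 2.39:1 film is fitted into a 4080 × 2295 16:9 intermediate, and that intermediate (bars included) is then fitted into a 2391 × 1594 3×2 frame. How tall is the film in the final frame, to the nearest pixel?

1000 px

Inside the 4080×2295 canvas the film is width-limited at 4080.00 × 1707.11.
16:9 in 2391×1594: fills the width, so the intermediate becomes 2391.00 × 1344.94 — a scale of ×0.5860.
Applying the same ×0.5860: 1707.11 → 1000.42.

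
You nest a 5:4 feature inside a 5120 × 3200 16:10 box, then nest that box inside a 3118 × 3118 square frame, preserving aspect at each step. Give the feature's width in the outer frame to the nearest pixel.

First fit — 5:4 into 5120×3200 spans the height: 4000.00 × 3200.00.
The 16:10 canvas is width-limited in 3118×3118, giving 3118.00 × 1948.75; scale factor 0.6090.
So the feature's width is 4000.00 × 0.6090 ≈ 2435.94.

2436 px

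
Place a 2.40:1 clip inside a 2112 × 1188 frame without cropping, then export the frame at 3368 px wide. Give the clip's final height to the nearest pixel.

At 2112×1188 the clip is width-limited, so height = 2112 / 2.400 ≈ 880.00 px.
Resizing to 3368 px wide multiplies everything by 1.5947: 880.00 → 1403.33 px.

1403 px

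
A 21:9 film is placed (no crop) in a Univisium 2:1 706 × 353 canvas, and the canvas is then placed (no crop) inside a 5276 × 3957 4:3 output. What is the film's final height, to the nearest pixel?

2261 px

21:9 in 706×353: fills the width, so the film is 706.00 × 302.57.
The Univisium 2:1 canvas is width-limited in 5276×3957, giving 5276.00 × 2638.00; scale factor 7.4731.
The film scales with it: height 302.57 × 7.4731 ≈ 2261.14.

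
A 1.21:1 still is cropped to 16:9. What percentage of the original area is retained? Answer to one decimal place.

The width stays; only height is cut (since 16:9 is wider than 1.21:1).
Fraction kept = (1.210)/(1.778) ≈ 68.06%.

68.1%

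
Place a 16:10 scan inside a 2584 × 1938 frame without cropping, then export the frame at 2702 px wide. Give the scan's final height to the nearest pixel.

1689 px

In the 2584×1938 frame the scan fills the width: height = 2584 × 10/16 ≈ 1615.00 px.
The frame scales by 2702/2584 = 1.0457; 1615.00 × 1.0457 ≈ 1688.75 px.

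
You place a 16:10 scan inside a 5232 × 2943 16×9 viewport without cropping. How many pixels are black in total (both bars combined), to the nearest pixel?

1539778 pixels

16:10 (1.600) < 16×9 (1.778), so the scan fills the height.
The scan is 2943 × 16/10 ≈ 4708.8000 px wide.
Leftover width: 5232 − 4708.8000 = 523.2000 px.
Bar area = 523.2000 × 2943 ≈ 1539778 px.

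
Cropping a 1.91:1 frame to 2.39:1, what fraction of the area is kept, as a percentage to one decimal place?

79.9%

Going from 1.91:1 to 2.39:1 means cutting height while keeping width.
(1.910)/(2.390) ≈ 0.799 of the area survives.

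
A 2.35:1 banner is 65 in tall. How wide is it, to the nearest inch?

153 in

At 2.35:1, 65 × 2.350 ≈ 152.75.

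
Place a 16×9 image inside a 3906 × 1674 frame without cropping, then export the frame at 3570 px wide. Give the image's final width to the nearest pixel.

Fitted into 3906×1674, the image spans the height; its width is 1674 × 16/9 ≈ 2976.00 px.
Resizing to 3570 px wide multiplies everything by 0.9140: 2976.00 → 2720.00 px.

2720 px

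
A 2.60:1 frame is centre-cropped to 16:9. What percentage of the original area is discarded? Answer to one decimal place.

The height stays; only width is cut (since 16:9 is narrower than 2.60:1).
(1.778)/(2.600) ≈ 0.684 of the area survives, leaving 31.62% discarded.

31.6%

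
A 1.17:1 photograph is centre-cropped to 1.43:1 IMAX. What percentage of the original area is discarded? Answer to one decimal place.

18.2%

1.43:1 IMAX is wider than 1.17:1, so the crop keeps the full width and trims the height.
Fraction kept = (1.170)/(1.430) ≈ 81.82%, so 18.18% is lost.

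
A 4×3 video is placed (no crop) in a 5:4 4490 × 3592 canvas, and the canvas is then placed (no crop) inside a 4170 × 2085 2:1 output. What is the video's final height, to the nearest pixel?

1955 px

4×3 in 4490×3592: fills the width, so the video is 4490.00 × 3367.50.
Second fit — the 5:4 canvas into 4170×2085 spans the height: 2606.25 × 2085.00 (×0.5805 from 4490×3592).
So the video's height is 3367.50 × 0.5805 ≈ 1954.69.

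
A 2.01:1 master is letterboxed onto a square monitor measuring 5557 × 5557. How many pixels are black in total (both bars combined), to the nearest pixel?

2.01:1 is wider than square, so it spans the full width.
Content height = 5557 / 2.010 ≈ 2764.6766 px.
Leftover height: 5557 − 2764.6766 = 2792.3234 px.
Bar area = 2792.3234 × 5557 ≈ 15516941 px.

15516941 pixels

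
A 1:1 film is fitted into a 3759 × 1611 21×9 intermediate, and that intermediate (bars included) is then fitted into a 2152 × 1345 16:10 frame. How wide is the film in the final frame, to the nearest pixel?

922 px

First fit — 1:1 into 3759×1611 spans the height: 1611.00 × 1611.00.
Second fit — the 21×9 canvas into 2152×1345 spans the width: 2152.00 × 922.29 (×0.5725 from 3759×1611).
Applying the same ×0.5725: 1611.00 → 922.29.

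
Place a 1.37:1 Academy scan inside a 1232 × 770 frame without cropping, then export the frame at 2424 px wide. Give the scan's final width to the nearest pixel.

In the 1232×770 frame the scan fills the height: width = 770 × 1.370 ≈ 1054.90 px.
Scaling 1232 → 2424 is ×1.9675, so the width becomes 1054.90 × 1.9675 ≈ 2075.55 px.

2076 px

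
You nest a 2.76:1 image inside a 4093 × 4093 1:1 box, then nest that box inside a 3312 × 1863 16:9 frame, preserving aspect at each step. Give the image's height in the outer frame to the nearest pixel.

First fit — 2.76:1 into 4093×4093 spans the width: 4093.00 × 1482.97.
The 1:1 canvas is height-limited in 3312×1863, giving 1863.00 × 1863.00; scale factor 0.4552.
So the image's height is 1482.97 × 0.4552 ≈ 675.00.

675 px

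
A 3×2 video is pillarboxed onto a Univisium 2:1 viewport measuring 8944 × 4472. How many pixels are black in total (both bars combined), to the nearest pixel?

3×2 (1.500) < Univisium 2:1 (2.000), so the video fills the height.
The video is 4472 × 3/2 ≈ 6708.0000 px wide.
Black = 8944 − 6708.0000 = 2236.0000 px.
That's 2236.0000 × 4472 ≈ 9999392 black pixels.

9999392 pixels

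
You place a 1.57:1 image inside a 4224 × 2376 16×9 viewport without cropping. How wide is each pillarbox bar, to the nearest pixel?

247 px

Since 1.570 < 1.778, the image is height-limited.
Content width = 2376 × 1.570 ≈ 3730.32 px.
4224 − 3730.32 = 493.68 px of bars (246.84 each).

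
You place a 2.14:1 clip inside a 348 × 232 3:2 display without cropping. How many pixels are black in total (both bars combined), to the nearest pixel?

2.14:1 (2.140) > 3:2 (1.500), so the clip fills the width.
That makes the image 162.6168 px tall (348 / 2.140).
232 − 162.6168 = 69.3832 px of bars.
Across the 348-px span: 69.3832 × 348 ≈ 24145 px.

24145 pixels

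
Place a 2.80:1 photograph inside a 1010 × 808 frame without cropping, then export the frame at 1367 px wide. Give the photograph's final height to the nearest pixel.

At 1010×808 the photograph is width-limited, so height = 1010 / 2.800 ≈ 360.71 px.
The frame scales by 1367/1010 = 1.3535; 360.71 × 1.3535 ≈ 488.21 px.

488 px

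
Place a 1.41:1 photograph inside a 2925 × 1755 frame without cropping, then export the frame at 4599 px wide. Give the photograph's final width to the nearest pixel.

3891 px

Fitted into 2925×1755, the photograph spans the height; its width is 1755 × 1.410 ≈ 2474.55 px.
The frame scales by 4599/2925 = 1.5723; 2474.55 × 1.5723 ≈ 3890.75 px.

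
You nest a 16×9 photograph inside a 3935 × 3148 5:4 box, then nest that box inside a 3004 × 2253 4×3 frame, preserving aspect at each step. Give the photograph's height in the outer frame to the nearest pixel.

First fit — 16×9 into 3935×3148 spans the width: 3935.00 × 2213.44.
Second fit — the 5:4 canvas into 3004×2253 spans the height: 2816.25 × 2253.00 (×0.7157 from 3935×3148).
The photograph scales with it: height 2213.44 × 0.7157 ≈ 1584.14.

1584 px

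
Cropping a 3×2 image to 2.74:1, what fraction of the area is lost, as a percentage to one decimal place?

Going from 3×2 to 2.74:1 means cutting height while keeping width.
(1.500)/(2.740) ≈ 0.547 of the area survives, leaving 45.26% discarded.

45.3%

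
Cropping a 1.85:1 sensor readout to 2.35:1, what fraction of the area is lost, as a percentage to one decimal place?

21.3%

Going from 1.85:1 to 2.35:1 means cutting height while keeping width.
Fraction kept = (1.850)/(2.350) ≈ 78.72%, so 21.28% is lost.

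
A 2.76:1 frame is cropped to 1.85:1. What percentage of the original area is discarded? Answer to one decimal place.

Going from 2.76:1 to 1.85:1 means cutting width while keeping height.
Fraction kept = (1.850)/(2.760) ≈ 67.03%, so 32.97% is lost.

33.0%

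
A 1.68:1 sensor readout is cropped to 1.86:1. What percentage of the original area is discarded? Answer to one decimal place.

The width stays; only height is cut (since 1.86:1 is wider than 1.68:1).
Area ratio = (1.680)/(1.860) = 90.32%; the remaining 9.68% is cropped out.

9.7%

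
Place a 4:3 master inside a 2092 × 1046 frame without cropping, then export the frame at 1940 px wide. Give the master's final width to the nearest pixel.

At 2092×1046 the master is height-limited, so width = 1046 × 4/3 ≈ 1394.67 px.
Resizing to 1940 px wide multiplies everything by 0.9273: 1394.67 → 1293.33 px.

1293 px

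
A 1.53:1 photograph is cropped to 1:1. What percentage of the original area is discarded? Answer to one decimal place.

1:1 is narrower than 1.53:1, so the crop keeps the full height and trims the width.
(1.000)/(1.530) ≈ 0.654 of the area survives, leaving 34.64% discarded.

34.6%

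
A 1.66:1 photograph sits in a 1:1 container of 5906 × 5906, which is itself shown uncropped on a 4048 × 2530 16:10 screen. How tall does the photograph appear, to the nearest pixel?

Inside the 5906×5906 canvas the photograph is width-limited at 5906.00 × 3557.83.
Second fit — the 1:1 canvas into 4048×2530 spans the height: 2530.00 × 2530.00 (×0.4284 from 5906×5906).
Applying the same ×0.4284: 3557.83 → 1524.10.

1524 px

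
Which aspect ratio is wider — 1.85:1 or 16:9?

1.85:1

1.85 and 16:9 = 1.778; 1.85 > 1.778.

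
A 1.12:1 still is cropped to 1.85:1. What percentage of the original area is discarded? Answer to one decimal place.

39.5%

1.85:1 is wider than 1.12:1, so the crop keeps the full width and trims the height.
Fraction kept = (1.120)/(1.850) ≈ 60.54%, so 39.46% is lost.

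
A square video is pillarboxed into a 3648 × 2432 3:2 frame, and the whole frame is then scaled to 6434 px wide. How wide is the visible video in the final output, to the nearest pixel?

4289 px

Fitted into 3648×2432, the video spans the height; its width is 2432 × 1/1 ≈ 2432.00 px.
Resizing to 6434 px wide multiplies everything by 1.7637: 2432.00 → 4289.33 px.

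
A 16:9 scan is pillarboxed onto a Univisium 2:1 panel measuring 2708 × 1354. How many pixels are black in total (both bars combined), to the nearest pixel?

407404 pixels

16:9 (1.778) < Univisium 2:1 (2.000), so the scan fills the height.
That makes the image 2407.1111 px wide (1354 × 16/9).
Leftover width: 2708 − 2407.1111 = 300.8889 px.
Across the 1354-px span: 300.8889 × 1354 ≈ 407404 px.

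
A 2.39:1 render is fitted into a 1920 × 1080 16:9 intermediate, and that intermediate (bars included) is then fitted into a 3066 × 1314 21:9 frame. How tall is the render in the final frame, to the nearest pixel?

Inside the 1920×1080 canvas the render is width-limited at 1920.00 × 803.35.
The 16:9 canvas is height-limited in 3066×1314, giving 2336.00 × 1314.00; scale factor 1.2167.
So the render's height is 803.35 × 1.2167 ≈ 977.41.

977 px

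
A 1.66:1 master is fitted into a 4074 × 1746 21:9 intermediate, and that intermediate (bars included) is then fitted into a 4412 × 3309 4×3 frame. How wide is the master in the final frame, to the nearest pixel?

3139 px

1.66:1 in 4074×1746: fills the height, so the master is 2898.36 × 1746.00.
The 21:9 canvas is width-limited in 4412×3309, giving 4412.00 × 1890.86; scale factor 1.0830.
Applying the same ×1.0830: 2898.36 → 3138.82.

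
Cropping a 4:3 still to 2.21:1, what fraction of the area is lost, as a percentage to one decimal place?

39.7%

2.21:1 is wider than 4:3, so the crop keeps the full width and trims the height.
(1.333)/(2.210) ≈ 0.603 of the area survives, leaving 39.67% discarded.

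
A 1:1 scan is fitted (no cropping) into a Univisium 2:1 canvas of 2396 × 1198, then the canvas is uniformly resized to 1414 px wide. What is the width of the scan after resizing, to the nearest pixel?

707 px

At 2396×1198 the scan is height-limited, so width = 1198 × 1/1 ≈ 1198.00 px.
Scaling 2396 → 1414 is ×0.5902, so the width becomes 1198.00 × 0.5902 ≈ 707.00 px.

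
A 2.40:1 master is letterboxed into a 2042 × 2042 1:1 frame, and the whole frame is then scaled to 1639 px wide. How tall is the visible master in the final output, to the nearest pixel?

683 px

Fitted into 2042×2042, the master spans the width; its height is 2042 / 2.400 ≈ 850.83 px.
Resizing to 1639 px wide multiplies everything by 0.8026: 850.83 → 682.92 px.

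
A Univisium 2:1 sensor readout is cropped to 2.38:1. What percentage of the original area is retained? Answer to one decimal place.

2.38:1 is wider than Univisium 2:1, so the crop keeps the full width and trims the height.
Area ratio = (2.000)/(2.380) = 84.03% retained.

84.0%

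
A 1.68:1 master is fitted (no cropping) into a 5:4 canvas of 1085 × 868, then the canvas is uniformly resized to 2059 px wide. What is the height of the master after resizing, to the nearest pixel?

In the 1085×868 frame the master fills the width: height = 1085 / 1.680 ≈ 645.83 px.
Resizing to 2059 px wide multiplies everything by 1.8977: 645.83 → 1225.60 px.

1226 px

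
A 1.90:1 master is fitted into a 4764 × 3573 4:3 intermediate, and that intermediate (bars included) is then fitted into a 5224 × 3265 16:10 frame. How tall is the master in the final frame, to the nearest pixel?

2291 px

Inside the 4764×3573 canvas the master is width-limited at 4764.00 × 2507.37.
4:3 in 5224×3265: fills the height, so the intermediate becomes 4353.33 × 3265.00 — a scale of ×0.9138.
Applying the same ×0.9138: 2507.37 → 2291.23.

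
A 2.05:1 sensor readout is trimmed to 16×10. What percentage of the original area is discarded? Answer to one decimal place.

22.0%

The height stays; only width is cut (since 16×10 is narrower than 2.05:1).
(1.600)/(2.050) ≈ 0.780 of the area survives, leaving 21.95% discarded.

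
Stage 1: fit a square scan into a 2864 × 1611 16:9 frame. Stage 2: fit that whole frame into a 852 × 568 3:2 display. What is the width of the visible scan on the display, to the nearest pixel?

479 px

Inside the 2864×1611 canvas the scan is height-limited at 1611.00 × 1611.00.
Second fit — the 16:9 canvas into 852×568 spans the width: 852.00 × 479.25 (×0.2975 from 2864×1611).
The scan scales with it: width 1611.00 × 0.2975 ≈ 479.25.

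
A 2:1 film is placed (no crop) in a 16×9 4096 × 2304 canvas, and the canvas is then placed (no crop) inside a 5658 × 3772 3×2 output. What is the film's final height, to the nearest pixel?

2829 px

2:1 in 4096×2304: fills the width, so the film is 4096.00 × 2048.00.
16×9 in 5658×3772: fills the width, so the intermediate becomes 5658.00 × 3182.62 — a scale of ×1.3813.
The film scales with it: height 2048.00 × 1.3813 ≈ 2829.00.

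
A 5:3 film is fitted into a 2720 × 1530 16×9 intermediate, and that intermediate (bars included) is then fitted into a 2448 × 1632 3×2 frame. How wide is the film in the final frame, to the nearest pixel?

2295 px

First fit — 5:3 into 2720×1530 spans the height: 2550.00 × 1530.00.
Second fit — the 16×9 canvas into 2448×1632 spans the width: 2448.00 × 1377.00 (×0.9000 from 2720×1530).
The film scales with it: width 2550.00 × 0.9000 ≈ 2295.00.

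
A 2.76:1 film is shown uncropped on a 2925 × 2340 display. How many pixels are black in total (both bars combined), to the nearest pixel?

Since 2.760 > 1.250, the film is width-limited.
The film is 2925 / 2.760 ≈ 1059.7826 px tall.
Leftover height: 2340 − 1059.7826 = 1280.2174 px.
Bar area = 1280.2174 × 2925 ≈ 3744636 px.

3744636 pixels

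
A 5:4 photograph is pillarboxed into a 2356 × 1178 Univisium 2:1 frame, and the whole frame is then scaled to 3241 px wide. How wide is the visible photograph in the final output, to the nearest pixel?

2026 px

Fitted into 2356×1178, the photograph spans the height; its width is 1178 × 5/4 ≈ 1472.50 px.
Resizing to 3241 px wide multiplies everything by 1.3756: 1472.50 → 2025.62 px.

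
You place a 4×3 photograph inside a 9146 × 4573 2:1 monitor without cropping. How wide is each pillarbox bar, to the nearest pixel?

1524 px

Since 1.333 < 2.000, the photograph is height-limited.
That makes the image 6097.33 px wide (4573 × 4/3).
Black = 9146 − 6097.33 = 3048.67 px, or 1524.33 per bar.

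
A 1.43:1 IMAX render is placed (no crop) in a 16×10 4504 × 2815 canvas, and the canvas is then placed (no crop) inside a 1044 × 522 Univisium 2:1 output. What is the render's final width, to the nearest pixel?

Inside the 4504×2815 canvas the render is height-limited at 4025.45 × 2815.00.
Second fit — the 16×10 canvas into 1044×522 spans the height: 835.20 × 522.00 (×0.1854 from 4504×2815).
Applying the same ×0.1854: 4025.45 → 746.46.

746 px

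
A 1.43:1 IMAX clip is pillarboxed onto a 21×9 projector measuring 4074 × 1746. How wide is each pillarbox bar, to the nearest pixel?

Since 1.430 < 2.333, the clip is height-limited.
Content width = 1746 × 1.430 ≈ 2496.78 px.
Leftover width: 4074 − 2496.78 = 1577.22 px → 788.61 each side.

789 px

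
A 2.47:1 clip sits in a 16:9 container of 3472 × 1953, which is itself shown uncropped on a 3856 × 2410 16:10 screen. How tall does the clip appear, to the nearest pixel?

1561 px

Inside the 3472×1953 canvas the clip is width-limited at 3472.00 × 1405.67.
Second fit — the 16:9 canvas into 3856×2410 spans the width: 3856.00 × 2169.00 (×1.1106 from 3472×1953).
The clip scales with it: height 1405.67 × 1.1106 ≈ 1561.13.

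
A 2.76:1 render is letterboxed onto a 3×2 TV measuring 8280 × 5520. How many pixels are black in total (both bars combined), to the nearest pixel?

2.76:1 (2.760) > 3×2 (1.500), so the render fills the width.
That makes the image 3000.0000 px tall (8280 / 2.760).
Black = 5520 − 3000.0000 = 2520.0000 px.
That's 2520.0000 × 8280 ≈ 20865600 black pixels.

20865600 pixels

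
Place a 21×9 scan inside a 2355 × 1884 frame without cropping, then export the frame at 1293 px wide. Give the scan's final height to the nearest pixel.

In the 2355×1884 frame the scan fills the width: height = 2355 × 9/21 ≈ 1009.29 px.
Resizing to 1293 px wide multiplies everything by 0.5490: 1009.29 → 554.14 px.

554 px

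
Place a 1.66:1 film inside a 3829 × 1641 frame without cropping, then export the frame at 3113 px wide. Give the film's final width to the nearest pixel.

In the 3829×1641 frame the film fills the height: width = 1641 × 1.660 ≈ 2724.06 px.
Scaling 3829 → 3113 is ×0.8130, so the width becomes 2724.06 × 0.8130 ≈ 2214.68 px.

2215 px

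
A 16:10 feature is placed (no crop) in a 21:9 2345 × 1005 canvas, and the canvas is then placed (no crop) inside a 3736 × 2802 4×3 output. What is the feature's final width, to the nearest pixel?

16:10 in 2345×1005: fills the height, so the feature is 1608.00 × 1005.00.
21:9 in 3736×2802: fills the width, so the intermediate becomes 3736.00 × 1601.14 — a scale of ×1.5932.
The feature scales with it: width 1608.00 × 1.5932 ≈ 2561.83.

2562 px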